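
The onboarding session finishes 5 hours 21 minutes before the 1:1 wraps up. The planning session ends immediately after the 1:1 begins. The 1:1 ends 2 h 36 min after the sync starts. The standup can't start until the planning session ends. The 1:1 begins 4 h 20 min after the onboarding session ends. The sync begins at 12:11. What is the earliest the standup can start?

13:46

The 1:1 ends at 12:11 + 156 min = 14:47.
The onboarding session ends at 14:47 − 321 min = 09:26.
The 1:1 starts at 09:26 + 260 min = 13:46.
So the planning session ends at 13:46.
The standup is bounded by the planning session, so the earliest it can start is 13:46.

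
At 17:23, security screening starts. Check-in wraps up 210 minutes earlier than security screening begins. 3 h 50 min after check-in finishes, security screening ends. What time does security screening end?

Check-in ends at 17:23 − 210 min = 13:53.
Security screening ends at 13:53 + 230 min = 17:43.

17:43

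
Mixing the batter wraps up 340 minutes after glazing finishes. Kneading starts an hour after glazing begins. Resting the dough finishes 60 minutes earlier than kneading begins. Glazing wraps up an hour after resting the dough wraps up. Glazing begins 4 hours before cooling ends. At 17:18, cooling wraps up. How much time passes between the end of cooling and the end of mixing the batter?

Glazing starts at 17:18 − 240 min = 13:18.
Kneading starts at 13:18 + 60 min = 14:18.
Resting the dough ends at 14:18 − 60 min = 13:18.
Glazing ends at 13:18 + 60 min = 14:18.
Mixing the batter ends at 14:18 + 340 min = 19:58.
From 17:18 to 19:58 is 2 h 40 min.

2 h 40 min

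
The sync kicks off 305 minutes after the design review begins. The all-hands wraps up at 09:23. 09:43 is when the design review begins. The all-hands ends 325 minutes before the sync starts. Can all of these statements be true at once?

Yes

The sync starts at 09:43 + 305 min = 14:48.
The all-hands ends at 14:48 − 325 min = 09:23.
That matches the stated 09:23, so the schedule is consistent.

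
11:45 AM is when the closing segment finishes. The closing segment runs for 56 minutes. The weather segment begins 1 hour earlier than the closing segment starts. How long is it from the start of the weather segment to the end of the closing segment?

1 hour 56 minutes

The closing segment starts at 11:45 AM − 56 min = 10:49 AM.
The weather segment starts at 10:49 AM − 60 min = 9:49 AM.
From 9:49 AM to 11:45 AM is 1 hour 56 minutes.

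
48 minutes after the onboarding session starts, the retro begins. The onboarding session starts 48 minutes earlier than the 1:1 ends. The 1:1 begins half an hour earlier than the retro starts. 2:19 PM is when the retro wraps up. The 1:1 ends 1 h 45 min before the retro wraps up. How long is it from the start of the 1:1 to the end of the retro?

The 1:1 ends at 2:19 PM − 105 min = 12:34 PM.
The onboarding session starts at 12:34 PM − 48 min = 11:46 AM.
The retro starts at 11:46 AM + 48 min = 12:34 PM.
The 1:1 starts at 12:34 PM − 30 min = 12:04 PM.
From 12:04 PM to 2:19 PM is 2 hours 15 minutes.

2 hours 15 minutes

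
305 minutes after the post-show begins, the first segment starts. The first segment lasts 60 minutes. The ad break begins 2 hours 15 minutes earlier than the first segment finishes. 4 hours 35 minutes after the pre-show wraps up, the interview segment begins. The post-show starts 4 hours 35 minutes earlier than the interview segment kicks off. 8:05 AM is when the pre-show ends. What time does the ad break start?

The interview segment starts at 8:05 AM + 275 min = 12:40 PM.
The post-show starts at 12:40 PM − 275 min = 8:05 AM.
The first segment starts at 8:05 AM + 305 min = 1:10 PM.
The first segment ends at 1:10 PM + 60 min = 2:10 PM.
The ad break starts at 2:10 PM − 135 min = 11:55 AM.

11:55 AM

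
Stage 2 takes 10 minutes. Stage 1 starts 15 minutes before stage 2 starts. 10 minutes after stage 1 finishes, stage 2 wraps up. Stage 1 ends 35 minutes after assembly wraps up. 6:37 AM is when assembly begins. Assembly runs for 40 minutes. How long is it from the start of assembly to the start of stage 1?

1 hour

Assembly ends at 6:37 AM + 40 min = 7:17 AM.
Stage 1 ends at 7:17 AM + 35 min = 7:52 AM.
Stage 2 ends at 7:52 AM + 10 min = 8:02 AM.
Stage 2 starts at 8:02 AM − 10 min = 7:52 AM.
Stage 1 starts at 7:52 AM − 15 min = 7:37 AM.
From 6:37 AM to 7:37 AM is 1 hour.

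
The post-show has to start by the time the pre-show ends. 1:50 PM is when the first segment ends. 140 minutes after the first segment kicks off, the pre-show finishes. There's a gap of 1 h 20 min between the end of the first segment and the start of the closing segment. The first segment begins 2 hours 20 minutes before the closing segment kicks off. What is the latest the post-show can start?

3:10 PM

The closing segment starts at 1:50 PM + 80 min = 3:10 PM.
The first segment starts at 3:10 PM − 140 min = 12:50 PM.
The pre-show ends at 12:50 PM + 140 min = 3:10 PM.
The post-show is bounded by the pre-show, so the latest it can start is 3:10 PM.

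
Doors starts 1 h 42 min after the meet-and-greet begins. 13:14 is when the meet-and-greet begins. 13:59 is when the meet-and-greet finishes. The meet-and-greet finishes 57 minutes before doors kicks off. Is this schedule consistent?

Doors starts at 13:14 + 102 min = 14:56.
The meet-and-greet ends at 14:56 − 57 min = 13:59.
That matches the stated 13:59, so the schedule is consistent.

Yes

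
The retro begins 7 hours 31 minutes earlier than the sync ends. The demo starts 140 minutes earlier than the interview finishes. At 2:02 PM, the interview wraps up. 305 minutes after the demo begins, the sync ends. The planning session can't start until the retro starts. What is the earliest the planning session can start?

9:16 AM

The demo starts at 2:02 PM − 140 min = 11:42 AM.
The sync ends at 11:42 AM + 305 min = 4:47 PM.
The retro starts at 4:47 PM − 451 min = 9:16 AM.
The planning session is bounded by the retro, so the earliest it can start is 9:16 AM.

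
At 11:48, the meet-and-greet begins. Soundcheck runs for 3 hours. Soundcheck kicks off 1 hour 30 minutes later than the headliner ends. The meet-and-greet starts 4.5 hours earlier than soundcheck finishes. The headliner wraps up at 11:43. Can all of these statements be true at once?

No

Soundcheck starts at 11:43 + 90 min = 13:13.
Soundcheck ends at 13:13 + 180 min = 16:13.
The meet-and-greet starts at 16:13 − 270 min = 11:43.
But the meet-and-greet is also said to start at 11:48 — a 5-minute conflict.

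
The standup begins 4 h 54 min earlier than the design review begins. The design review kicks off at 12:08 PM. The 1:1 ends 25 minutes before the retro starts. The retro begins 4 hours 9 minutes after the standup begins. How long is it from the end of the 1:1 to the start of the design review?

The standup starts at 12:08 PM − 294 min = 7:14 AM.
The retro starts at 7:14 AM + 249 min = 11:23 AM.
The 1:1 ends at 11:23 AM − 25 min = 10:58 AM.
From 10:58 AM to 12:08 PM is 70 minutes.

70 minutes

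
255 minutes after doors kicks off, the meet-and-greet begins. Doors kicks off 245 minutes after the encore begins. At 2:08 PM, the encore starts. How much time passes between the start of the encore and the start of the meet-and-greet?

8 hours 20 minutes

Doors starts at 2:08 PM + 245 min = 6:13 PM.
The meet-and-greet starts at 6:13 PM + 255 min = 10:28 PM.
From 2:08 PM to 10:28 PM is 8 hours 20 minutes.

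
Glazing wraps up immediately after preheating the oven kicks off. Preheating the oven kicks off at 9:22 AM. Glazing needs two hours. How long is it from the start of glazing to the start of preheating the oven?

Glazing ends at 9:22 AM.
Glazing starts at 9:22 AM − 120 min = 7:22 AM.
From 7:22 AM to 9:22 AM is 2 hours.

2 hours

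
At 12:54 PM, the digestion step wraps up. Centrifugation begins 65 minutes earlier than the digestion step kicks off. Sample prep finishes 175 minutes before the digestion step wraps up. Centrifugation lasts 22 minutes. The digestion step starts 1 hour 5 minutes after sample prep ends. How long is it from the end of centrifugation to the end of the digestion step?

153 minutes

Sample prep ends at 12:54 PM − 175 min = 9:59 AM.
The digestion step starts at 9:59 AM + 65 min = 11:04 AM.
Centrifugation starts at 11:04 AM − 65 min = 9:59 AM.
Centrifugation ends at 9:59 AM + 22 min = 10:21 AM.
From 10:21 AM to 12:54 PM is 153 minutes.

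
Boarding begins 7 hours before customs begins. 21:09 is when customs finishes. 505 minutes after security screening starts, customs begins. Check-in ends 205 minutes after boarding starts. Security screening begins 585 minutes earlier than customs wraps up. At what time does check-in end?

Security screening starts at 21:09 − 585 min = 11:24.
Customs starts at 11:24 + 505 min = 19:49.
Boarding starts at 19:49 − 420 min = 12:49.
Check-in ends at 12:49 + 205 min = 16:14.

16:14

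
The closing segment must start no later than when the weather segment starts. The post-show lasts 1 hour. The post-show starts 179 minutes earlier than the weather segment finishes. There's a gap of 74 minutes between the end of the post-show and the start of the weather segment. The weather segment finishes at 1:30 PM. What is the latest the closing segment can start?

The post-show starts at 1:30 PM − 179 min = 10:31 AM.
The post-show ends at 10:31 AM + 60 min = 11:31 AM.
The weather segment starts at 11:31 AM + 74 min = 12:45 PM.
The closing segment is bounded by the weather segment, so the latest it can start is 12:45 PM.

12:45 PM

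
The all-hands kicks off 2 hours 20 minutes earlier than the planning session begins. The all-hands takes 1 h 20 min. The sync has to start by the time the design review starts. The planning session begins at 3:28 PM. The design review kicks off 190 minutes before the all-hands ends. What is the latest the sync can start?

The all-hands starts at 3:28 PM − 140 min = 1:08 PM.
The all-hands ends at 1:08 PM + 80 min = 2:28 PM.
The design review starts at 2:28 PM − 190 min = 11:18 AM.
The sync is bounded by the design review, so the latest it can start is 11:18 AM.

11:18 AM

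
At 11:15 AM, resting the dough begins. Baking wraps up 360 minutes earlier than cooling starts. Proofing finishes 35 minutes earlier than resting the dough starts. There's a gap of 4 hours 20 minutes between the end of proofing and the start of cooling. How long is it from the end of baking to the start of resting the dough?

Proofing ends at 11:15 AM − 35 min = 10:40 AM.
Cooling starts at 10:40 AM + 260 min = 3:00 PM.
Baking ends at 3:00 PM − 360 min = 9:00 AM.
From 9:00 AM to 11:15 AM is 2 hours 15 minutes.

2 hours 15 minutes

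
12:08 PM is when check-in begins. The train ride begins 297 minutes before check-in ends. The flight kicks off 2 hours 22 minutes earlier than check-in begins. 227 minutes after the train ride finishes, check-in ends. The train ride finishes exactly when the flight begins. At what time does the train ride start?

8:36 AM

The flight starts at 12:08 PM − 142 min = 9:46 AM.
So the train ride ends at 9:46 AM.
Check-in ends at 9:46 AM + 227 min = 1:33 PM.
The train ride starts at 1:33 PM − 297 min = 8:36 AM.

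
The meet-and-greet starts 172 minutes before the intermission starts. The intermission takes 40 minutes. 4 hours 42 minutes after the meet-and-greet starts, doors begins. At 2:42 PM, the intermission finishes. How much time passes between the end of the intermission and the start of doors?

The intermission starts at 2:42 PM − 40 min = 2:02 PM.
The meet-and-greet starts at 2:02 PM − 172 min = 11:10 AM.
Doors starts at 11:10 AM + 282 min = 3:52 PM.
From 2:42 PM to 3:52 PM is 1 h 10 min.

1 h 10 min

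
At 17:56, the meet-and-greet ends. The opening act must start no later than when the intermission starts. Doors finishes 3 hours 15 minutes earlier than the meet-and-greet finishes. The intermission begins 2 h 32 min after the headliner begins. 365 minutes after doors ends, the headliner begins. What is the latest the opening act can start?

23:18

Doors ends at 17:56 − 195 min = 14:41.
The headliner starts at 14:41 + 365 min = 20:46.
The intermission starts at 20:46 + 152 min = 23:18.
The opening act is bounded by the intermission, so the latest it can start is 23:18.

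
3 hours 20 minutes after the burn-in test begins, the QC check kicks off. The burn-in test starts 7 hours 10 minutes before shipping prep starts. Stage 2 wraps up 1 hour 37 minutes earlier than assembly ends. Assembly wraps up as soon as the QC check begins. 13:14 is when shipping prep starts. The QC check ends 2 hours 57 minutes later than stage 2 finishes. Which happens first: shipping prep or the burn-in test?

The burn-in test starts at 13:14 − 430 min = 06:04.
Shipping prep starts at 13:14 and the burn-in test starts at 06:04, so the burn-in test is first.

the burn-in test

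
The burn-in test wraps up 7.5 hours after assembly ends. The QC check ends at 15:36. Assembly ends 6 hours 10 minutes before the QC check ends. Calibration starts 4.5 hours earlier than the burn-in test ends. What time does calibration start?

Assembly ends at 15:36 − 370 min = 09:26.
The burn-in test ends at 09:26 + 450 min = 16:56.
Calibration starts at 16:56 − 270 min = 12:26.

12:26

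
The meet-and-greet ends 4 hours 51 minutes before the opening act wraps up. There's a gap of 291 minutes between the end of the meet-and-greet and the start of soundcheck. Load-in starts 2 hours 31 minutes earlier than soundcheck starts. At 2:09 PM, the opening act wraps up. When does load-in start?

11:38 AM

The meet-and-greet ends at 2:09 PM − 291 min = 9:18 AM.
Soundcheck starts at 9:18 AM + 291 min = 2:09 PM.
Load-in starts at 2:09 PM − 151 min = 11:38 AM.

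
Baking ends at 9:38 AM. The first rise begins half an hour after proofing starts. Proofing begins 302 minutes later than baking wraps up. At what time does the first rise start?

Proofing starts at 9:38 AM + 302 min = 2:40 PM.
The first rise starts at 2:40 PM + 30 min = 3:10 PM.

3:10 PM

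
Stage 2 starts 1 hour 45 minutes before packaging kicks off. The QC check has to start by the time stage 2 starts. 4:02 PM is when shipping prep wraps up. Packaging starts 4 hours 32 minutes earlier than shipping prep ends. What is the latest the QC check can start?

9:45 AM

Packaging starts at 4:02 PM − 272 min = 11:30 AM.
Stage 2 starts at 11:30 AM − 105 min = 9:45 AM.
The QC check is bounded by stage 2, so the latest it can start is 9:45 AM.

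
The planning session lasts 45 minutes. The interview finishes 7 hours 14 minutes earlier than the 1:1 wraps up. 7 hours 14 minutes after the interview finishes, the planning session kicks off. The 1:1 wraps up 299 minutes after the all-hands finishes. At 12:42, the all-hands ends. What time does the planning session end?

The 1:1 ends at 12:42 + 299 min = 17:41.
The interview ends at 17:41 − 434 min = 10:27.
The planning session starts at 10:27 + 434 min = 17:41.
The planning session ends at 17:41 + 45 min = 18:26.

18:26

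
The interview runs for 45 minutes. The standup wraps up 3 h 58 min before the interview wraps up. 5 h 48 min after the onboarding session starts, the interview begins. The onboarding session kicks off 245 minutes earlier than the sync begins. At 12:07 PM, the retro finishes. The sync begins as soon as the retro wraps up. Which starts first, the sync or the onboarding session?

The sync starts at 12:07 PM.
The onboarding session starts at 12:07 PM − 245 min = 8:02 AM.
The sync starts at 12:07 PM and the onboarding session starts at 8:02 AM, so the onboarding session is first.

the onboarding session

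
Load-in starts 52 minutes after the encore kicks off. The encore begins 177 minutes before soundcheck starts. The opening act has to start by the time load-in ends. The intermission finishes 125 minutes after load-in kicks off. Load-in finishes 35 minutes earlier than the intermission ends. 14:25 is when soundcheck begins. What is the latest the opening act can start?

The encore starts at 14:25 − 177 min = 11:28.
Load-in starts at 11:28 + 52 min = 12:20.
The intermission ends at 12:20 + 125 min = 14:25.
Load-in ends at 14:25 − 35 min = 13:50.
The opening act is bounded by load-in, so the latest it can start is 13:50.

13:50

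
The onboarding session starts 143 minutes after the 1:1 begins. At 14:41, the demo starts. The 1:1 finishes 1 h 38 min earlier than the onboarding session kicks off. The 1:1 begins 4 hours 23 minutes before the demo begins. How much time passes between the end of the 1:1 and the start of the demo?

The 1:1 starts at 14:41 − 263 min = 10:18.
The onboarding session starts at 10:18 + 143 min = 12:41.
The 1:1 ends at 12:41 − 98 min = 11:03.
From 11:03 to 14:41 is 3 h 38 min.

3 h 38 min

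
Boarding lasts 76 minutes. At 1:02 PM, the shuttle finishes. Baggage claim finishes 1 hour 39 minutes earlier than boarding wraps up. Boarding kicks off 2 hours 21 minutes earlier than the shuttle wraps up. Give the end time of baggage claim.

Boarding starts at 1:02 PM − 141 min = 10:41 AM.
Boarding ends at 10:41 AM + 76 min = 11:57 AM.
Baggage claim ends at 11:57 AM − 99 min = 10:18 AM.

10:18 AM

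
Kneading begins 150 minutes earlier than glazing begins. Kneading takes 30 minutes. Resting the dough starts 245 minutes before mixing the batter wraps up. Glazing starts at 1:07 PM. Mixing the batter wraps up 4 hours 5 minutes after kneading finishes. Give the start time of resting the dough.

11:07 AM

Kneading starts at 1:07 PM − 150 min = 10:37 AM.
Kneading ends at 10:37 AM + 30 min = 11:07 AM.
Mixing the batter ends at 11:07 AM + 245 min = 3:12 PM.
Resting the dough starts at 3:12 PM − 245 min = 11:07 AM.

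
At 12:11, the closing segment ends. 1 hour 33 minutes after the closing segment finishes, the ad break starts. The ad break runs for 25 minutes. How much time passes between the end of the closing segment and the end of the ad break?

The ad break starts at 12:11 + 93 min = 13:44.
The ad break ends at 13:44 + 25 min = 14:09.
From 12:11 to 14:09 is 118 minutes.

118 minutes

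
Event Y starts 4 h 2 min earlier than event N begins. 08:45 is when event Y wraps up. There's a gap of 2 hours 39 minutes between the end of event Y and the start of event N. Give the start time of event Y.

Event N starts at 08:45 + 159 min = 11:24.
Event Y starts at 11:24 − 242 min = 07:22.

07:22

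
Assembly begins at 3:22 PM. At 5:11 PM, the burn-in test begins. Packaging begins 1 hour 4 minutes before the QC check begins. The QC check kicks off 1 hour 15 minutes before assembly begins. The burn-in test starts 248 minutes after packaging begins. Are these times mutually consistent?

The QC check starts at 3:22 PM − 75 min = 2:07 PM.
Packaging starts at 2:07 PM − 64 min = 1:03 PM.
The burn-in test starts at 1:03 PM + 248 min = 5:11 PM.
That matches the stated 5:11 PM, so the schedule is consistent.

Yes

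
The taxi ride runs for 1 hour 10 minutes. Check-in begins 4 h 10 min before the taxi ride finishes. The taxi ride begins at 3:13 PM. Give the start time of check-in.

12:13 PM

The taxi ride ends at 3:13 PM + 70 min = 4:23 PM.
Check-in starts at 4:23 PM − 250 min = 12:13 PM.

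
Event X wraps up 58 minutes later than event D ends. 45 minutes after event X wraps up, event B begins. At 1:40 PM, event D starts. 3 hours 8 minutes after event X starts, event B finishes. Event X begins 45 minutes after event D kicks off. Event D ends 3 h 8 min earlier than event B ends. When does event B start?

Event X starts at 1:40 PM + 45 min = 2:25 PM.
Event B ends at 2:25 PM + 188 min = 5:33 PM.
Event D ends at 5:33 PM − 188 min = 2:25 PM.
Event X ends at 2:25 PM + 58 min = 3:23 PM.
Event B starts at 3:23 PM + 45 min = 4:08 PM.

4:08 PM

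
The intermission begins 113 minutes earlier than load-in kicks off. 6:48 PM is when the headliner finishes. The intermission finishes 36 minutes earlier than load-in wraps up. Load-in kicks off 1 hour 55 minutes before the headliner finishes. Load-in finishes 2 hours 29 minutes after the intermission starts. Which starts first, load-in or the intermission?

Load-in starts at 6:48 PM − 115 min = 4:53 PM.
The intermission starts at 4:53 PM − 113 min = 3:00 PM.
Load-in starts at 4:53 PM and the intermission starts at 3:00 PM, so the intermission is first.

the intermission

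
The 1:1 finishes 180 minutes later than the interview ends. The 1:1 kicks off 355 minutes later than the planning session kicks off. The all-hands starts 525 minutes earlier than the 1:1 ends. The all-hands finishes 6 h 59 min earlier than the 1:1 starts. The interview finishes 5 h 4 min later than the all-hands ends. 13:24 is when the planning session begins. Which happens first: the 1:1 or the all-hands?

The 1:1 starts at 13:24 + 355 min = 19:19.
The all-hands ends at 19:19 − 419 min = 12:20.
The interview ends at 12:20 + 304 min = 17:24.
The 1:1 ends at 17:24 + 180 min = 20:24.
The all-hands starts at 20:24 − 525 min = 11:39.
The 1:1 starts at 19:19 and the all-hands starts at 11:39, so the all-hands is first.

the all-hands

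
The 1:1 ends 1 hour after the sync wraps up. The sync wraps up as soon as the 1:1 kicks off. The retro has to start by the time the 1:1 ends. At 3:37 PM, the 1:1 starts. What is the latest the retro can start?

The sync ends at 3:37 PM.
The 1:1 ends at 3:37 PM + 60 min = 4:37 PM.
The retro is bounded by the 1:1, so the latest it can start is 4:37 PM.

4:37 PM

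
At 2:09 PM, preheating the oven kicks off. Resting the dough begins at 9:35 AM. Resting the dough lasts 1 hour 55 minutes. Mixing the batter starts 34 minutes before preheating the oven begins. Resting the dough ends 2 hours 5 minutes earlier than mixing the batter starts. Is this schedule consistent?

Yes

Mixing the batter starts at 2:09 PM − 34 min = 1:35 PM.
Resting the dough ends at 1:35 PM − 125 min = 11:30 AM.
Resting the dough starts at 11:30 AM − 115 min = 9:35 AM.
That matches the stated 9:35 AM, so the schedule is consistent.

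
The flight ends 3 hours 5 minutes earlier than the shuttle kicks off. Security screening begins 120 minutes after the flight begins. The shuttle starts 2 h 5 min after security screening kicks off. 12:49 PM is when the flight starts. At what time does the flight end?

1:49 PM

Security screening starts at 12:49 PM + 120 min = 2:49 PM.
The shuttle starts at 2:49 PM + 125 min = 4:54 PM.
The flight ends at 4:54 PM − 185 min = 1:49 PM.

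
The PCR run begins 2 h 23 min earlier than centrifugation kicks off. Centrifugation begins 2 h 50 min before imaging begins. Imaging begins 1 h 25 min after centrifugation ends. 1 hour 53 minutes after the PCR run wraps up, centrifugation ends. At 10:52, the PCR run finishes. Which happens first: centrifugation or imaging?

centrifugation

Centrifugation ends at 10:52 + 113 min = 12:45.
Imaging starts at 12:45 + 85 min = 14:10.
Centrifugation starts at 14:10 − 170 min = 11:20.
Centrifugation starts at 11:20 and imaging starts at 14:10, so centrifugation is first.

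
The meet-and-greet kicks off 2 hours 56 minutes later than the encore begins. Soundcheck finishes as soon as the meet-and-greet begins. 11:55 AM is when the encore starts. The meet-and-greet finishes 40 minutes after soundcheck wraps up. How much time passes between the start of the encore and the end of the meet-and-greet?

3 h 36 min

The meet-and-greet starts at 11:55 AM + 176 min = 2:51 PM.
So soundcheck ends at 2:51 PM.
The meet-and-greet ends at 2:51 PM + 40 min = 3:31 PM.
From 11:55 AM to 3:31 PM is 3 h 36 min.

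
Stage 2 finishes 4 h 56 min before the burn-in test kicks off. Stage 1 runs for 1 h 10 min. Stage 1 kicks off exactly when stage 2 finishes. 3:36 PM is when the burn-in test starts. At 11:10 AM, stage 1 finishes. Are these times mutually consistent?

Stage 2 ends at 3:36 PM − 296 min = 10:40 AM.
So stage 1 starts at 10:40 AM.
Stage 1 ends at 10:40 AM + 70 min = 11:50 AM.
But stage 1 is also said to end at 11:10 AM — a 40-minute conflict.

No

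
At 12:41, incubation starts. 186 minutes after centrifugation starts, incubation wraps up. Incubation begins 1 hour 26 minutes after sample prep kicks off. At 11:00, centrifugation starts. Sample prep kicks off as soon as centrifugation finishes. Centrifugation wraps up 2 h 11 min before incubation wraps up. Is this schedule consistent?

Incubation ends at 11:00 + 186 min = 14:06.
Centrifugation ends at 14:06 − 131 min = 11:55.
So sample prep starts at 11:55.
Incubation starts at 11:55 + 86 min = 13:21.
But incubation is also said to start at 12:41 — a 40-minute conflict.

No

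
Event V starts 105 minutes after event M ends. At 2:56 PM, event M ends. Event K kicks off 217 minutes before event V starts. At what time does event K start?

1:04 PM

Event V starts at 2:56 PM + 105 min = 4:41 PM.
Event K starts at 4:41 PM − 217 min = 1:04 PM.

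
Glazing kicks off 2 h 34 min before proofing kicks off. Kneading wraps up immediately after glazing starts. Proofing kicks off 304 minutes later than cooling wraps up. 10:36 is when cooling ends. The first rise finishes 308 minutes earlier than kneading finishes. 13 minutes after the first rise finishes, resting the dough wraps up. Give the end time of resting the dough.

08:11

Proofing starts at 10:36 + 304 min = 15:40.
Glazing starts at 15:40 − 154 min = 13:06.
So kneading ends at 13:06.
The first rise ends at 13:06 − 308 min = 07:58.
Resting the dough ends at 07:58 + 13 min = 08:11.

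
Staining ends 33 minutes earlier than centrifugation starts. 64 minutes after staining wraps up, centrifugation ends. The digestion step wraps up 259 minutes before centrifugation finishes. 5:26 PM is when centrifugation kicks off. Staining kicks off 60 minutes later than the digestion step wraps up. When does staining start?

2:38 PM

Staining ends at 5:26 PM − 33 min = 4:53 PM.
Centrifugation ends at 4:53 PM + 64 min = 5:57 PM.
The digestion step ends at 5:57 PM − 259 min = 1:38 PM.
Staining starts at 1:38 PM + 60 min = 2:38 PM.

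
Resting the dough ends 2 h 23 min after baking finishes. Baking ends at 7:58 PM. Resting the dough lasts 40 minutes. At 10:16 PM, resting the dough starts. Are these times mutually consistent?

Resting the dough ends at 7:58 PM + 143 min = 10:21 PM.
Resting the dough starts at 10:21 PM − 40 min = 9:41 PM.
But resting the dough is also said to start at 10:16 PM — a 35-minute conflict.

No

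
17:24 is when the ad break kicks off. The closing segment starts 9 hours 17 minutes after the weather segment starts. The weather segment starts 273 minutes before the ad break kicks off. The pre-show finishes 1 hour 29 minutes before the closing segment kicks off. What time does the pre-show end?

20:39

The weather segment starts at 17:24 − 273 min = 12:51.
The closing segment starts at 12:51 + 557 min = 22:08.
The pre-show ends at 22:08 − 89 min = 20:39.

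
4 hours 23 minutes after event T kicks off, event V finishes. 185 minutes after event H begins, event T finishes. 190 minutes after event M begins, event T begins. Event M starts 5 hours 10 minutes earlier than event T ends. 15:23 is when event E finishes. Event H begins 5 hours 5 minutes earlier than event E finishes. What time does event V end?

Event H starts at 15:23 − 305 min = 10:18.
Event T ends at 10:18 + 185 min = 13:23.
Event M starts at 13:23 − 310 min = 08:13.
Event T starts at 08:13 + 190 min = 11:23.
Event V ends at 11:23 + 263 min = 15:46.

15:46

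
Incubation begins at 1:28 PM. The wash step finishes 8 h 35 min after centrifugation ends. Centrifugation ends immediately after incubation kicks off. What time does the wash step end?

10:03 PM

Centrifugation ends at 1:28 PM.
The wash step ends at 1:28 PM + 515 min = 10:03 PM.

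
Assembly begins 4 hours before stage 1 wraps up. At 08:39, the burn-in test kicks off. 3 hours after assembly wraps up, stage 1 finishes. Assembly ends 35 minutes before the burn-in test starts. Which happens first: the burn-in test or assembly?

assembly

Assembly ends at 08:39 − 35 min = 08:04.
Stage 1 ends at 08:04 + 180 min = 11:04.
Assembly starts at 11:04 − 240 min = 07:04.
The burn-in test starts at 08:39 and assembly starts at 07:04, so assembly is first.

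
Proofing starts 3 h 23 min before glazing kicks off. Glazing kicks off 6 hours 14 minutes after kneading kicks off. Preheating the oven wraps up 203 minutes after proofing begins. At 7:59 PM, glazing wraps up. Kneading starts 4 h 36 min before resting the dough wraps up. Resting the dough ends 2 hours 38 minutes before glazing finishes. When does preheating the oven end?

Resting the dough ends at 7:59 PM − 158 min = 5:21 PM.
Kneading starts at 5:21 PM − 276 min = 12:45 PM.
Glazing starts at 12:45 PM + 374 min = 6:59 PM.
Proofing starts at 6:59 PM − 203 min = 3:36 PM.
Preheating the oven ends at 3:36 PM + 203 min = 6:59 PM.

6:59 PM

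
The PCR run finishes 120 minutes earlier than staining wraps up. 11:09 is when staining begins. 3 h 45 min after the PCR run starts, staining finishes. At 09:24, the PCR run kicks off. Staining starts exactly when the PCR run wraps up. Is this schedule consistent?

Yes

Staining ends at 09:24 + 225 min = 13:09.
The PCR run ends at 13:09 − 120 min = 11:09.
So staining starts at 11:09.
That matches the stated 11:09, so the schedule is consistent.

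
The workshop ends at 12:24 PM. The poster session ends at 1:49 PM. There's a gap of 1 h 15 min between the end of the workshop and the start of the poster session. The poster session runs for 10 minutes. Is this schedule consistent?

Yes

The poster session starts at 12:24 PM + 75 min = 1:39 PM.
The poster session ends at 1:39 PM + 10 min = 1:49 PM.
That matches the stated 1:49 PM, so the schedule is consistent.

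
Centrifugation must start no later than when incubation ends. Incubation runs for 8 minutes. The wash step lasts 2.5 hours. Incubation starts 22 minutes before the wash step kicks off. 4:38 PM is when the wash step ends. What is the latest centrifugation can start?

1:54 PM

The wash step starts at 4:38 PM − 150 min = 2:08 PM.
Incubation starts at 2:08 PM − 22 min = 1:46 PM.
Incubation ends at 1:46 PM + 8 min = 1:54 PM.
Centrifugation is bounded by incubation, so the latest it can start is 1:54 PM.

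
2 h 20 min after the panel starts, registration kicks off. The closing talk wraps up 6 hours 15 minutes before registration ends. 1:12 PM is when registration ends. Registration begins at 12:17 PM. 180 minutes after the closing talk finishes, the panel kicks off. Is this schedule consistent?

Yes

The closing talk ends at 1:12 PM − 375 min = 6:57 AM.
The panel starts at 6:57 AM + 180 min = 9:57 AM.
Registration starts at 9:57 AM + 140 min = 12:17 PM.
That matches the stated 12:17 PM, so the schedule is consistent.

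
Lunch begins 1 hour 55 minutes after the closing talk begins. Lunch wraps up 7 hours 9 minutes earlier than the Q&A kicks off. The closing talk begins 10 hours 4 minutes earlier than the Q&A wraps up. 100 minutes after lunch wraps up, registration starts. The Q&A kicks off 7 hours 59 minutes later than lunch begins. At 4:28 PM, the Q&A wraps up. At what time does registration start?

The closing talk starts at 4:28 PM − 604 min = 6:24 AM.
Lunch starts at 6:24 AM + 115 min = 8:19 AM.
The Q&A starts at 8:19 AM + 479 min = 4:18 PM.
Lunch ends at 4:18 PM − 429 min = 9:09 AM.
Registration starts at 9:09 AM + 100 min = 10:49 AM.

10:49 AM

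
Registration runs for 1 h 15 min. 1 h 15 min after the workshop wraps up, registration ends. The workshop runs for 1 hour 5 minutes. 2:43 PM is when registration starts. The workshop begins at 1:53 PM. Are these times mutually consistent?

The workshop ends at 1:53 PM + 65 min = 2:58 PM.
Registration ends at 2:58 PM + 75 min = 4:13 PM.
Registration starts at 4:13 PM − 75 min = 2:58 PM.
But registration is also said to start at 2:43 PM — a 15-minute conflict.

No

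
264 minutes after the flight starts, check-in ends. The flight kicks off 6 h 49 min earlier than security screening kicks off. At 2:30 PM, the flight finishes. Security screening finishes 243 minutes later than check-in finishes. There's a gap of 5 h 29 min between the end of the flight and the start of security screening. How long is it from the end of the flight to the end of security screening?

427 minutes

Security screening starts at 2:30 PM + 329 min = 7:59 PM.
The flight starts at 7:59 PM − 409 min = 1:10 PM.
Check-in ends at 1:10 PM + 264 min = 5:34 PM.
Security screening ends at 5:34 PM + 243 min = 9:37 PM.
From 2:30 PM to 9:37 PM is 427 minutes.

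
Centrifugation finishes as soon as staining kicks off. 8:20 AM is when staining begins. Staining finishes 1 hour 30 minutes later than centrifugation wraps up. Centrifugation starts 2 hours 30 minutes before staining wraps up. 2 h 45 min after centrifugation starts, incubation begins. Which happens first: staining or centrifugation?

Centrifugation ends at 8:20 AM.
Staining ends at 8:20 AM + 90 min = 9:50 AM.
Centrifugation starts at 9:50 AM − 150 min = 7:20 AM.
Staining starts at 8:20 AM and centrifugation starts at 7:20 AM, so centrifugation is first.

centrifugation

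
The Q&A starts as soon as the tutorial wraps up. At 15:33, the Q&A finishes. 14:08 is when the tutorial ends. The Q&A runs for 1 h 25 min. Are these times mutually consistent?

Yes

The Q&A starts at 14:08.
The Q&A ends at 14:08 + 85 min = 15:33.
That matches the stated 15:33, so the schedule is consistent.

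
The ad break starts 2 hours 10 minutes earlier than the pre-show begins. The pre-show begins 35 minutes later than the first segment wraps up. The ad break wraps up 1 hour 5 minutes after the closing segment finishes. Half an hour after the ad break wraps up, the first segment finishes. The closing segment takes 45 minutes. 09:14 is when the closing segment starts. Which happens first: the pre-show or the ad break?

The closing segment ends at 09:14 + 45 min = 09:59.
The ad break ends at 09:59 + 65 min = 11:04.
The first segment ends at 11:04 + 30 min = 11:34.
The pre-show starts at 11:34 + 35 min = 12:09.
The ad break starts at 12:09 − 130 min = 09:59.
The pre-show starts at 12:09 and the ad break starts at 09:59, so the ad break is first.

the ad break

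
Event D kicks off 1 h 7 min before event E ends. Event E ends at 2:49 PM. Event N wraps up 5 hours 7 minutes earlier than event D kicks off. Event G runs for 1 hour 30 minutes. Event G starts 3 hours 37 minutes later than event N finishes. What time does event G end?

Event D starts at 2:49 PM − 67 min = 1:42 PM.
Event N ends at 1:42 PM − 307 min = 8:35 AM.
Event G starts at 8:35 AM + 217 min = 12:12 PM.
Event G ends at 12:12 PM + 90 min = 1:42 PM.

1:42 PM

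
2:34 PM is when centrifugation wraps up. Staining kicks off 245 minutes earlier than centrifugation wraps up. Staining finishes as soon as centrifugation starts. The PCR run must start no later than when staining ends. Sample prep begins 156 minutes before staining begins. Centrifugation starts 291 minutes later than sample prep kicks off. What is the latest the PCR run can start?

Staining starts at 2:34 PM − 245 min = 10:29 AM.
Sample prep starts at 10:29 AM − 156 min = 7:53 AM.
Centrifugation starts at 7:53 AM + 291 min = 12:44 PM.
So staining ends at 12:44 PM.
The PCR run is bounded by staining, so the latest it can start is 12:44 PM.

12:44 PM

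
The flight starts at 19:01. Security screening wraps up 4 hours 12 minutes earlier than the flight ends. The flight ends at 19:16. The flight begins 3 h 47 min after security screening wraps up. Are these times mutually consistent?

No

Security screening ends at 19:16 − 252 min = 15:04.
The flight starts at 15:04 + 227 min = 18:51.
But the flight is also said to start at 19:01 — a 10-minute conflict.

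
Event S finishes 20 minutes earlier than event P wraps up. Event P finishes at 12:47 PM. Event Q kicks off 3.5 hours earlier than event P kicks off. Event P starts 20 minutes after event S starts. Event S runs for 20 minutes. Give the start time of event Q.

8:57 AM

Event S ends at 12:47 PM − 20 min = 12:27 PM.
Event S starts at 12:27 PM − 20 min = 12:07 PM.
Event P starts at 12:07 PM + 20 min = 12:27 PM.
Event Q starts at 12:27 PM − 210 min = 8:57 AM.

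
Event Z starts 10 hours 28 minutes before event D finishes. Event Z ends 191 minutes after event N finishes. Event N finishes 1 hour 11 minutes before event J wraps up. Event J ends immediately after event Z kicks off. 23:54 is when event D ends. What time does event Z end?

Event Z starts at 23:54 − 628 min = 13:26.
So event J ends at 13:26.
Event N ends at 13:26 − 71 min = 12:15.
Event Z ends at 12:15 + 191 min = 15:26.

15:26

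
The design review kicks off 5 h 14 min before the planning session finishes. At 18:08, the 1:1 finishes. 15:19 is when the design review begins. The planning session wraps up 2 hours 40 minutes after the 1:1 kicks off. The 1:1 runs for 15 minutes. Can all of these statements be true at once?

Yes

The 1:1 starts at 18:08 − 15 min = 17:53.
The planning session ends at 17:53 + 160 min = 20:33.
The design review starts at 20:33 − 314 min = 15:19.
That matches the stated 15:19, so the schedule is consistent.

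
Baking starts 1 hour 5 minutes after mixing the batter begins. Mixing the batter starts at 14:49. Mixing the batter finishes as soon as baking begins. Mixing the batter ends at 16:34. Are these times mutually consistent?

Baking starts at 14:49 + 65 min = 15:54.
So mixing the batter ends at 15:54.
But mixing the batter is also said to end at 16:34 — a 40-minute conflict.

No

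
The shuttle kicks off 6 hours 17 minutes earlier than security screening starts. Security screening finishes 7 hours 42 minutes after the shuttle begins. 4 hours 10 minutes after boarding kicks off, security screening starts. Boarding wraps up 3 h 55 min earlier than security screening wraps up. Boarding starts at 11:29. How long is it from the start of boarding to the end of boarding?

100 minutes

Security screening starts at 11:29 + 250 min = 15:39.
The shuttle starts at 15:39 − 377 min = 09:22.
Security screening ends at 09:22 + 462 min = 17:04.
Boarding ends at 17:04 − 235 min = 13:09.
From 11:29 to 13:09 is 100 minutes.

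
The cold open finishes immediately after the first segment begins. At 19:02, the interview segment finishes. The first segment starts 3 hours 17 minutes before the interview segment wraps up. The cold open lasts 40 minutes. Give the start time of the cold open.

15:05

The first segment starts at 19:02 − 197 min = 15:45.
So the cold open ends at 15:45.
The cold open starts at 15:45 − 40 min = 15:05.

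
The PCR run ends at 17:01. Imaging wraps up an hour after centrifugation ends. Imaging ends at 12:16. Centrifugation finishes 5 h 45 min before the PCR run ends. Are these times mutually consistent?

Centrifugation ends at 17:01 − 345 min = 11:16.
Imaging ends at 11:16 + 60 min = 12:16.
That matches the stated 12:16, so the schedule is consistent.

Yes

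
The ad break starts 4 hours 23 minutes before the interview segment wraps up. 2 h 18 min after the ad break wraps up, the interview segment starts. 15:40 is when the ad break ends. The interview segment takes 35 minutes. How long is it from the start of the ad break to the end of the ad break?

90 minutes

The interview segment starts at 15:40 + 138 min = 17:58.
The interview segment ends at 17:58 + 35 min = 18:33.
The ad break starts at 18:33 − 263 min = 14:10.
From 14:10 to 15:40 is 90 minutes.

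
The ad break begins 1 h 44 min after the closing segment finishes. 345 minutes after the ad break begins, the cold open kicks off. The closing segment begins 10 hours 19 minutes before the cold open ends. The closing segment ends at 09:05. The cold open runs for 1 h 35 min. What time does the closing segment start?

The ad break starts at 09:05 + 104 min = 10:49.
The cold open starts at 10:49 + 345 min = 16:34.
The cold open ends at 16:34 + 95 min = 18:09.
The closing segment starts at 18:09 − 619 min = 07:50.

07:50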